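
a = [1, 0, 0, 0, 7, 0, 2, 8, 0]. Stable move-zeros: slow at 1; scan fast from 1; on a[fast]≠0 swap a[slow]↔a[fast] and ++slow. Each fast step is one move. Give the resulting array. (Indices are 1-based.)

slow=1 fast=1: a[fast]=1≠0 swap→a[1]=1, slow++,fast++
slow=2 fast=2: a[fast]=0, fast++
slow=2 fast=3: a[fast]=0, fast++
slow=2 fast=4: a[fast]=0, fast++
slow=2 fast=5: a[fast]=7≠0 swap→a[2]=7, slow++,fast++
slow=3 fast=6: a[fast]=0, fast++
slow=3 fast=7: a[fast]=2≠0 swap→a[3]=2, slow++,fast++
slow=4 fast=8: a[fast]=8≠0 swap→a[4]=8, slow++,fast++
slow=5 fast=9: a[fast]=0, fast++

[1, 7, 2, 8, 0, 0, 0, 0, 0]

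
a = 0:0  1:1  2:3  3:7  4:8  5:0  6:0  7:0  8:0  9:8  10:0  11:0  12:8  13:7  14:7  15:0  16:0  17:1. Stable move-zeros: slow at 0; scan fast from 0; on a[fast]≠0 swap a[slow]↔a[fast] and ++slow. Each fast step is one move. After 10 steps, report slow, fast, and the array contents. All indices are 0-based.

(s=0,f=0) a[fast]=0 → fast++
(s=0,f=1) a[fast]=1≠0 swap→a[0]=1 → slow++,fast++
(s=1,f=2) a[fast]=3≠0 swap→a[1]=3 → slow++,fast++
(s=2,f=3) a[fast]=7≠0 swap→a[2]=7 → slow++,fast++
(s=3,f=4) a[fast]=8≠0 swap→a[3]=8 → slow++,fast++
(s=4,f=5) a[fast]=0 → fast++
(s=4,f=6) a[fast]=0 → fast++
(s=4,f=7) a[fast]=0 → fast++
(s=4,f=8) a[fast]=0 → fast++
(s=4,f=9) a[fast]=8≠0 swap→a[4]=8 → slow++,fast++

slow=5, fast=10, a=[1, 3, 7, 8, 8, 0, 0, 0, 0, 0, 0, 0, 8, 7, 7, 0, 0, 1]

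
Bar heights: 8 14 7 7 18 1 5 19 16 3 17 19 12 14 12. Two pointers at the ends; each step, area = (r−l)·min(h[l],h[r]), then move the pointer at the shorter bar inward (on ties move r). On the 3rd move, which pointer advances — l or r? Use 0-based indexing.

l=0 r=14: min(8,12)*14=112 best=112 *, l++
l=1 r=14: min(14,12)*13=156 best=156 *, r--
l=1 r=13: min(14,14)*12=168 best=168 *, r--

r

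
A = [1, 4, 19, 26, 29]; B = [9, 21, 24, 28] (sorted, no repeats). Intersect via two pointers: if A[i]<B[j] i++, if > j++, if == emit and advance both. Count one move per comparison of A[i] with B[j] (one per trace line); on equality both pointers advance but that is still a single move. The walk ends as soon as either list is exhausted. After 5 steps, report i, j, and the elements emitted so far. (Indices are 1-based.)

i=4, j=3, emitted=[]

[i=1,j=1] 1<9 → i++
[i=2,j=1] 4<9 → i++
[i=3,j=1] 19>9 → j++
[i=3,j=2] 19<21 → i++
[i=4,j=2] 26>21 → j++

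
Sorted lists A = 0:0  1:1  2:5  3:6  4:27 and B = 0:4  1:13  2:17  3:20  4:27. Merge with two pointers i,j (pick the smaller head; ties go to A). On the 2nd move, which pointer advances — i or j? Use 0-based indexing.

[i=0,j=0] A[i]=0<=B[j]=4 take 0 → i++
[i=1,j=0] A[i]=1<=B[j]=4 take 1 → i++

i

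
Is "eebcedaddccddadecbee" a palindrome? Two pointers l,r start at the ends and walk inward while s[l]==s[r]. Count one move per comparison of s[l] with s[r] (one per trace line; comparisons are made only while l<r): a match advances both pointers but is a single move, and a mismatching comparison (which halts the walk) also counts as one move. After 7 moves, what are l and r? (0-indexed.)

l=7, r=12

l=0 r=19: 'e'=='e', l++,r--
l=1 r=18: 'e'=='e', l++,r--
l=2 r=17: 'b'=='b', l++,r--
l=3 r=16: 'c'=='c', l++,r--
l=4 r=15: 'e'=='e', l++,r--
l=5 r=14: 'd'=='d', l++,r--
l=6 r=13: 'a'=='a', l++,r--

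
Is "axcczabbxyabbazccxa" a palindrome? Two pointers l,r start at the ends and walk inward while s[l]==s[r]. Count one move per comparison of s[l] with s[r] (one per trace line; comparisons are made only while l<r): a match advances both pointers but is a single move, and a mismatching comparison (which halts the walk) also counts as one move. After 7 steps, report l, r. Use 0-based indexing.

l=7, r=11

l=0 r=18: 'a'=='a', l++,r--
l=1 r=17: 'x'=='x', l++,r--
l=2 r=16: 'c'=='c', l++,r--
l=3 r=15: 'c'=='c', l++,r--
l=4 r=14: 'z'=='z', l++,r--
l=5 r=13: 'a'=='a', l++,r--
l=6 r=12: 'b'=='b', l++,r--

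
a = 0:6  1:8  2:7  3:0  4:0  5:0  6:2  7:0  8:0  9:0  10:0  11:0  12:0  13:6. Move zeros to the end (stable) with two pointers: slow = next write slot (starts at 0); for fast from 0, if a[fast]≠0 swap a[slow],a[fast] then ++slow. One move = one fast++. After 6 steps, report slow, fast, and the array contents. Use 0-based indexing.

slow=3, fast=6, a=[6, 8, 7, 0, 0, 0, 2, 0, 0, 0, 0, 0, 0, 6]

slow=0 fast=0: a[fast]=6≠0 swap→a[0]=6, slow++,fast++
slow=1 fast=1: a[fast]=8≠0 swap→a[1]=8, slow++,fast++
slow=2 fast=2: a[fast]=7≠0 swap→a[2]=7, slow++,fast++
slow=3 fast=3: a[fast]=0, fast++
slow=3 fast=4: a[fast]=0, fast++
slow=3 fast=5: a[fast]=0, fast++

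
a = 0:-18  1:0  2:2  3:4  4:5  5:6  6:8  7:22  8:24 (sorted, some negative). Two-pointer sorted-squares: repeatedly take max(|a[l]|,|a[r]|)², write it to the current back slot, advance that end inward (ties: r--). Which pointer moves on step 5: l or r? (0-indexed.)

r

[0,8] |-18|<=|24| out[8]=576 → r--
[0,7] |-18|<=|22| out[7]=484 → r--
[0,6] |-18|>|8| out[6]=324 → l++
[1,6] |0|<=|8| out[5]=64 → r--
[1,5] |0|<=|6| out[4]=36 → r--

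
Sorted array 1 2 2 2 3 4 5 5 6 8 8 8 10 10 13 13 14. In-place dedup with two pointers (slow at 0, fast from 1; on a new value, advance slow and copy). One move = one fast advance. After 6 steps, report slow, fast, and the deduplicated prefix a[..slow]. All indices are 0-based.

slow=0 fast=1: a[fast]=2≠a[slow]=1 write a[1]=2, slow++,fast++
slow=1 fast=2: a[fast]=2=a[slow] dup, fast++
slow=1 fast=3: a[fast]=2=a[slow] dup, fast++
slow=1 fast=4: a[fast]=3≠a[slow]=2 write a[2]=3, slow++,fast++
slow=2 fast=5: a[fast]=4≠a[slow]=3 write a[3]=4, slow++,fast++
slow=3 fast=6: a[fast]=5≠a[slow]=4 write a[4]=5, slow++,fast++

slow=4, fast=7, prefix=[1, 2, 3, 4, 5]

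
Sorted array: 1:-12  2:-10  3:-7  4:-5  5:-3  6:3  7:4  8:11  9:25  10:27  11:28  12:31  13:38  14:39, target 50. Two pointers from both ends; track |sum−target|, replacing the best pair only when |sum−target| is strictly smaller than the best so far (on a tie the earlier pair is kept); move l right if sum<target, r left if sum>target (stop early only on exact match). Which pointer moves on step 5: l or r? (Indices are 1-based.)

[1,14] -12+39=27 d=23 * → l++
[2,14] -10+39=29 d=21 * → l++
[3,14] -7+39=32 d=18 * → l++
[4,14] -5+39=34 d=16 * → l++
[5,14] -3+39=36 d=14 * → l++

l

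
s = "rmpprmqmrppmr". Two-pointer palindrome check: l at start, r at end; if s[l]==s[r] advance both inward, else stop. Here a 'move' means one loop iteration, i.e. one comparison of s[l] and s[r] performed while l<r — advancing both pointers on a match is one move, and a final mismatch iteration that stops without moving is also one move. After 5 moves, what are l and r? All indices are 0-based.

l=5, r=7

[0,12] 'r'=='r' → l++,r--
[1,11] 'm'=='m' → l++,r--
[2,10] 'p'=='p' → l++,r--
[3,9] 'p'=='p' → l++,r--
[4,8] 'r'=='r' → l++,r--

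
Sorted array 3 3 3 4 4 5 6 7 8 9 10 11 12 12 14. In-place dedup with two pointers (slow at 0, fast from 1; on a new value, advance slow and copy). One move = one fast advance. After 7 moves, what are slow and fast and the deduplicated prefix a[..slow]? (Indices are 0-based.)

slow=0 fast=1: a[fast]=3=a[slow] dup, fast++
slow=0 fast=2: a[fast]=3=a[slow] dup, fast++
slow=0 fast=3: a[fast]=4≠a[slow]=3 write a[1]=4, slow++,fast++
slow=1 fast=4: a[fast]=4=a[slow] dup, fast++
slow=1 fast=5: a[fast]=5≠a[slow]=4 write a[2]=5, slow++,fast++
slow=2 fast=6: a[fast]=6≠a[slow]=5 write a[3]=6, slow++,fast++
slow=3 fast=7: a[fast]=7≠a[slow]=6 write a[4]=7, slow++,fast++

slow=4, fast=8, prefix=[3, 4, 5, 6, 7]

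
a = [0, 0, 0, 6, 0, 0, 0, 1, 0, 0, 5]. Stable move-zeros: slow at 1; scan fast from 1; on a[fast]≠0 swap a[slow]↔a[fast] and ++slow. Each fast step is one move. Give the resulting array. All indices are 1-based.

[6, 1, 5, 0, 0, 0, 0, 0, 0, 0, 0]

(s=1,f=1) a[fast]=0 → fast++
(s=1,f=2) a[fast]=0 → fast++
(s=1,f=3) a[fast]=0 → fast++
(s=1,f=4) a[fast]=6≠0 swap→a[1]=6 → slow++,fast++
(s=2,f=5) a[fast]=0 → fast++
(s=2,f=6) a[fast]=0 → fast++
(s=2,f=7) a[fast]=0 → fast++
(s=2,f=8) a[fast]=1≠0 swap→a[2]=1 → slow++,fast++
(s=3,f=9) a[fast]=0 → fast++
(s=3,f=10) a[fast]=0 → fast++
(s=3,f=11) a[fast]=5≠0 swap→a[3]=5 → slow++,fast++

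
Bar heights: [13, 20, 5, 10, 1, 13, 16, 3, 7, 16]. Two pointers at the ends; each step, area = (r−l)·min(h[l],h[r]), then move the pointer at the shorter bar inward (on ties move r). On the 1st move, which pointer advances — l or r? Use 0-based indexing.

l

[0,9] min(13,16)*9=117 best=117 * → l++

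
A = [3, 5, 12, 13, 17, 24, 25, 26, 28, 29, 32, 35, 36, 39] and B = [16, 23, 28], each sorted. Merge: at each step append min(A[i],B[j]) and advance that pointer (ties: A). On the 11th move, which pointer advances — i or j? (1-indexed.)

i

[i=1,j=1] A[i]=3<=B[j]=16 take 3 → i++
[i=2,j=1] A[i]=5<=B[j]=16 take 5 → i++
[i=3,j=1] A[i]=12<=B[j]=16 take 12 → i++
[i=4,j=1] A[i]=13<=B[j]=16 take 13 → i++
[i=5,j=1] A[i]=17>B[j]=16 take 16 → j++
[i=5,j=2] A[i]=17<=B[j]=23 take 17 → i++
[i=6,j=2] A[i]=24>B[j]=23 take 23 → j++
[i=6,j=3] A[i]=24<=B[j]=28 take 24 → i++
[i=7,j=3] A[i]=25<=B[j]=28 take 25 → i++
[i=8,j=3] A[i]=26<=B[j]=28 take 26 → i++
[i=9,j=3] A[i]=28<=B[j]=28 take 28 → i++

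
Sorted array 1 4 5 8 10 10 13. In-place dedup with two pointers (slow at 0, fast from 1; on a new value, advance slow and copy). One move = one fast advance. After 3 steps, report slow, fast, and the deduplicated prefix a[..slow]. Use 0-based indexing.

(s=0,f=1) a[fast]=4≠a[slow]=1 write a[1]=4 → slow++,fast++
(s=1,f=2) a[fast]=5≠a[slow]=4 write a[2]=5 → slow++,fast++
(s=2,f=3) a[fast]=8≠a[slow]=5 write a[3]=8 → slow++,fast++

slow=3, fast=4, prefix=[1, 4, 5, 8]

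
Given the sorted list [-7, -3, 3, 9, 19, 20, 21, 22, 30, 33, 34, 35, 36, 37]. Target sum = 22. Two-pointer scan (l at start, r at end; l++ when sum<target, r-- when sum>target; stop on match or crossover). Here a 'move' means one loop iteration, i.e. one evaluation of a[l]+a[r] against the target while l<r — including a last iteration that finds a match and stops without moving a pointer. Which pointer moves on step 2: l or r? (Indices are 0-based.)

r

[0,13] -7+37=30 >22 → r--
[0,12] -7+36=29 >22 → r--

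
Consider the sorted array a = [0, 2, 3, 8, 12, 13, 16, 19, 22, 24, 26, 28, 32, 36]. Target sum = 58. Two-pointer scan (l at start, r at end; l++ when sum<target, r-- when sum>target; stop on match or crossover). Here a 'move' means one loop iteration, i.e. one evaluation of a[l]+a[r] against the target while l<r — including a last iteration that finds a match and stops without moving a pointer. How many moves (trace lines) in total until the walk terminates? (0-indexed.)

9 moves

[0,13] 0+36=36 <58 → l++
[1,13] 2+36=38 <58 → l++
[2,13] 3+36=39 <58 → l++
[3,13] 8+36=44 <58 → l++
[4,13] 12+36=48 <58 → l++
[5,13] 13+36=49 <58 → l++
[6,13] 16+36=52 <58 → l++
[7,13] 19+36=55 <58 → l++
[8,13] 22+36=58 → found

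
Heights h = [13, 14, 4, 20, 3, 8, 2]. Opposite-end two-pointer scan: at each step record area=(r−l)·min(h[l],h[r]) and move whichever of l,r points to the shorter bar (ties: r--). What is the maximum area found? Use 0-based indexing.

[0,6] min(13,2)*6=12 best=12 * → r--
[0,5] min(13,8)*5=40 best=40 * → r--
[0,4] min(13,3)*4=12 best=40 → r--
[0,3] min(13,20)*3=39 best=40 → l++
[1,3] min(14,20)*2=28 best=40 → l++
[2,3] min(4,20)*1=4 best=40 → l++

max area = 40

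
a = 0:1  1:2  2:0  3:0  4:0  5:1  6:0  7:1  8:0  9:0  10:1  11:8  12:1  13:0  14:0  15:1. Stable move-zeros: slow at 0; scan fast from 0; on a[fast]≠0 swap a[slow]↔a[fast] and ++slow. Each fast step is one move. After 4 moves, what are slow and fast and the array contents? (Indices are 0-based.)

(s=0,f=0) a[fast]=1≠0 swap→a[0]=1 → slow++,fast++
(s=1,f=1) a[fast]=2≠0 swap→a[1]=2 → slow++,fast++
(s=2,f=2) a[fast]=0 → fast++
(s=2,f=3) a[fast]=0 → fast++

slow=2, fast=4, a=[1, 2, 0, 0, 0, 1, 0, 1, 0, 0, 1, 8, 1, 0, 0, 1]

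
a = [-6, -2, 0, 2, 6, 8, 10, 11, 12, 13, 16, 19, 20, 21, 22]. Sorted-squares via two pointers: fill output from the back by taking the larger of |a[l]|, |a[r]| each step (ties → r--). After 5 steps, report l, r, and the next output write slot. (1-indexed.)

[1,15] |-6|<=|22| out[15]=484 → r--
[1,14] |-6|<=|21| out[14]=441 → r--
[1,13] |-6|<=|20| out[13]=400 → r--
[1,12] |-6|<=|19| out[12]=361 → r--
[1,11] |-6|<=|16| out[11]=256 → r--

l=1, r=10, next write slot=10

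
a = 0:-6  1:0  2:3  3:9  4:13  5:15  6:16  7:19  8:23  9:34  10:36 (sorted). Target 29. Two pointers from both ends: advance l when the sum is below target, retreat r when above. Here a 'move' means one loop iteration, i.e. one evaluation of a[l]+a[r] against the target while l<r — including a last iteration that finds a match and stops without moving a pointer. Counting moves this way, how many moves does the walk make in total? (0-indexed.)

[0,10] -6+36=30 >29 → r--
[0,9] -6+34=28 <29 → l++
[1,9] 0+34=34 >29 → r--
[1,8] 0+23=23 <29 → l++
[2,8] 3+23=26 <29 → l++
[3,8] 9+23=32 >29 → r--
[3,7] 9+19=28 <29 → l++
[4,7] 13+19=32 >29 → r--
[4,6] 13+16=29 → found

9 moves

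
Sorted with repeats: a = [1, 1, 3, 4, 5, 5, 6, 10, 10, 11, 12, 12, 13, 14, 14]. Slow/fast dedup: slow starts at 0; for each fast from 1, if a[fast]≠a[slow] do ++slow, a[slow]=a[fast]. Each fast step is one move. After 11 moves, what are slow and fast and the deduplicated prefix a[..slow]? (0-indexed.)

slow=7, fast=12, prefix=[1, 3, 4, 5, 6, 10, 11, 12]

(s=0,f=1) a[fast]=1=a[slow] dup → fast++
(s=0,f=2) a[fast]=3≠a[slow]=1 write a[1]=3 → slow++,fast++
(s=1,f=3) a[fast]=4≠a[slow]=3 write a[2]=4 → slow++,fast++
(s=2,f=4) a[fast]=5≠a[slow]=4 write a[3]=5 → slow++,fast++
(s=3,f=5) a[fast]=5=a[slow] dup → fast++
(s=3,f=6) a[fast]=6≠a[slow]=5 write a[4]=6 → slow++,fast++
(s=4,f=7) a[fast]=10≠a[slow]=6 write a[5]=10 → slow++,fast++
(s=5,f=8) a[fast]=10=a[slow] dup → fast++
(s=5,f=9) a[fast]=11≠a[slow]=10 write a[6]=11 → slow++,fast++
(s=6,f=10) a[fast]=12≠a[slow]=11 write a[7]=12 → slow++,fast++
(s=7,f=11) a[fast]=12=a[slow] dup → fast++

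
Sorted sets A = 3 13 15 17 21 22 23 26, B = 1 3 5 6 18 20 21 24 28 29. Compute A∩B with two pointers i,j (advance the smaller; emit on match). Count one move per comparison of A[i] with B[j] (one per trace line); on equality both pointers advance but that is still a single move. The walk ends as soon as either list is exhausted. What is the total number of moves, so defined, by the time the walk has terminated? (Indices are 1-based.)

14 moves

i=1 j=1: 3>1, j++
i=1 j=2: 3==3 emit, i++,j++
i=2 j=3: 13>5, j++
i=2 j=4: 13>6, j++
i=2 j=5: 13<18, i++
i=3 j=5: 15<18, i++
i=4 j=5: 17<18, i++
i=5 j=5: 21>18, j++
i=5 j=6: 21>20, j++
i=5 j=7: 21==21 emit, i++,j++
i=6 j=8: 22<24, i++
i=7 j=8: 23<24, i++
i=8 j=8: 26>24, j++
i=8 j=9: 26<28, i++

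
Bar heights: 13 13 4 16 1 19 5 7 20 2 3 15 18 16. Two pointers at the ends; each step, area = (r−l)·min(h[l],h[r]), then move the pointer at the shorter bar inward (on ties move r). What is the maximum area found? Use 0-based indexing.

max area = 169

l=0 r=13: min(13,16)*13=169 best=169 *, l++
l=1 r=13: min(13,16)*12=156 best=169, l++
l=2 r=13: min(4,16)*11=44 best=169, l++
l=3 r=13: min(16,16)*10=160 best=169, r--
l=3 r=12: min(16,18)*9=144 best=169, l++
l=4 r=12: min(1,18)*8=8 best=169, l++
l=5 r=12: min(19,18)*7=126 best=169, r--
l=5 r=11: min(19,15)*6=90 best=169, r--
l=5 r=10: min(19,3)*5=15 best=169, r--
l=5 r=9: min(19,2)*4=8 best=169, r--
l=5 r=8: min(19,20)*3=57 best=169, l++
l=6 r=8: min(5,20)*2=10 best=169, l++
l=7 r=8: min(7,20)*1=7 best=169, l++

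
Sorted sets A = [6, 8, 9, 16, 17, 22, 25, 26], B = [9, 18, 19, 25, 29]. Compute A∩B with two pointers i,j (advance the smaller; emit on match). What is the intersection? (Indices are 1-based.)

intersection = [9, 25]

[i=1,j=1] 6<9 → i++
[i=2,j=1] 8<9 → i++
[i=3,j=1] 9==9 emit → i++,j++
[i=4,j=2] 16<18 → i++
[i=5,j=2] 17<18 → i++
[i=6,j=2] 22>18 → j++
[i=6,j=3] 22>19 → j++
[i=6,j=4] 22<25 → i++
[i=7,j=4] 25==25 emit → i++,j++
[i=8,j=5] 26<29 → i++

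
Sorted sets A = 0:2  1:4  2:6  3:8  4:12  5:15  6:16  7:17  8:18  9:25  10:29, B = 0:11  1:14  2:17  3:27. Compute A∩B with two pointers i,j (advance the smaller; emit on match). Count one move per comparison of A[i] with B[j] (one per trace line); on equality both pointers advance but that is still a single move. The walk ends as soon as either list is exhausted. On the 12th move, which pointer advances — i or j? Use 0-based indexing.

i=0 j=0: 2<11, i++
i=1 j=0: 4<11, i++
i=2 j=0: 6<11, i++
i=3 j=0: 8<11, i++
i=4 j=0: 12>11, j++
i=4 j=1: 12<14, i++
i=5 j=1: 15>14, j++
i=5 j=2: 15<17, i++
i=6 j=2: 16<17, i++
i=7 j=2: 17==17 emit, i++,j++
i=8 j=3: 18<27, i++
i=9 j=3: 25<27, i++

i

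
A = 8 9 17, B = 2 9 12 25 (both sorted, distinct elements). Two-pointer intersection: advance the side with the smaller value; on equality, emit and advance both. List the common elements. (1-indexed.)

intersection = [9]

[i=1,j=1] 8>2 → j++
[i=1,j=2] 8<9 → i++
[i=2,j=2] 9==9 emit → i++,j++
[i=3,j=3] 17>12 → j++
[i=3,j=4] 17<25 → i++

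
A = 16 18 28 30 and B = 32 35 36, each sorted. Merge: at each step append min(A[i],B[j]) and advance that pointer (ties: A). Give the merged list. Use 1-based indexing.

[i=1,j=1] A[i]=16<=B[j]=32 take 16 → i++
[i=2,j=1] A[i]=18<=B[j]=32 take 18 → i++
[i=3,j=1] A[i]=28<=B[j]=32 take 28 → i++
[i=4,j=1] A[i]=30<=B[j]=32 take 30 → i++
[i=5,j=1] A done, take B[j]=32 → j++
[i=5,j=2] A done, take B[j]=35 → j++
[i=5,j=3] A done, take B[j]=36 → j++

[16, 18, 28, 30, 32, 35, 36]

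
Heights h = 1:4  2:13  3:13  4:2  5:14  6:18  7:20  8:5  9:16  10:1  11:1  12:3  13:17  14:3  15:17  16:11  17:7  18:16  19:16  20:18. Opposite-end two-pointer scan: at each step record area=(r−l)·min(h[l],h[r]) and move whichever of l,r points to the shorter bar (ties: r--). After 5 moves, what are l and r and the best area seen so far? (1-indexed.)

l=6, r=20, best area=234

l=1 r=20: min(4,18)*19=76 best=76 *, l++
l=2 r=20: min(13,18)*18=234 best=234 *, l++
l=3 r=20: min(13,18)*17=221 best=234, l++
l=4 r=20: min(2,18)*16=32 best=234, l++
l=5 r=20: min(14,18)*15=210 best=234, l++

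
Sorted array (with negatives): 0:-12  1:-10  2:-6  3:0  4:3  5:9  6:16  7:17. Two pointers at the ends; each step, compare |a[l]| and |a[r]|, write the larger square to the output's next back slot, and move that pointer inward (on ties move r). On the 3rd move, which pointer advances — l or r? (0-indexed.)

l

l=0 r=7: |-12|<=|17| out[7]=289, r--
l=0 r=6: |-12|<=|16| out[6]=256, r--
l=0 r=5: |-12|>|9| out[5]=144, l++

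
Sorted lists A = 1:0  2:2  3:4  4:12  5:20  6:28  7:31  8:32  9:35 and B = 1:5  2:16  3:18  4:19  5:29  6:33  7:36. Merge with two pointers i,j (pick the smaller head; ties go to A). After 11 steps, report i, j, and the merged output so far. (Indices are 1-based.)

i=1 j=1: A[i]=0<=B[j]=5 take 0, i++
i=2 j=1: A[i]=2<=B[j]=5 take 2, i++
i=3 j=1: A[i]=4<=B[j]=5 take 4, i++
i=4 j=1: A[i]=12>B[j]=5 take 5, j++
i=4 j=2: A[i]=12<=B[j]=16 take 12, i++
i=5 j=2: A[i]=20>B[j]=16 take 16, j++
i=5 j=3: A[i]=20>B[j]=18 take 18, j++
i=5 j=4: A[i]=20>B[j]=19 take 19, j++
i=5 j=5: A[i]=20<=B[j]=29 take 20, i++
i=6 j=5: A[i]=28<=B[j]=29 take 28, i++
i=7 j=5: A[i]=31>B[j]=29 take 29, j++

i=7, j=6, merged so far=[0, 2, 4, 5, 12, 16, 18, 19, 20, 28, 29]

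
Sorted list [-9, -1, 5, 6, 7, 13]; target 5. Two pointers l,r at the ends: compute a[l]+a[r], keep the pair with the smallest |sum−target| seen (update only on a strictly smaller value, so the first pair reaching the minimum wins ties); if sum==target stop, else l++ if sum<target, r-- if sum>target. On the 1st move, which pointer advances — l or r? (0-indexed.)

l

l=0 r=5: -9+13=4 d=1 *, l++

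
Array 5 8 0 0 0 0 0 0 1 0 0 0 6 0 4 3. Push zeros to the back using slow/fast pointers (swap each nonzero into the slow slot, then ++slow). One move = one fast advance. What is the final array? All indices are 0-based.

slow=0 fast=0: a[fast]=5≠0 swap→a[0]=5, slow++,fast++
slow=1 fast=1: a[fast]=8≠0 swap→a[1]=8, slow++,fast++
slow=2 fast=2: a[fast]=0, fast++
slow=2 fast=3: a[fast]=0, fast++
slow=2 fast=4: a[fast]=0, fast++
slow=2 fast=5: a[fast]=0, fast++
slow=2 fast=6: a[fast]=0, fast++
slow=2 fast=7: a[fast]=0, fast++
slow=2 fast=8: a[fast]=1≠0 swap→a[2]=1, slow++,fast++
slow=3 fast=9: a[fast]=0, fast++
slow=3 fast=10: a[fast]=0, fast++
slow=3 fast=11: a[fast]=0, fast++
slow=3 fast=12: a[fast]=6≠0 swap→a[3]=6, slow++,fast++
slow=4 fast=13: a[fast]=0, fast++
slow=4 fast=14: a[fast]=4≠0 swap→a[4]=4, slow++,fast++
slow=5 fast=15: a[fast]=3≠0 swap→a[5]=3, slow++,fast++

[5, 8, 1, 6, 4, 3, 0, 0, 0, 0, 0, 0, 0, 0, 0, 0]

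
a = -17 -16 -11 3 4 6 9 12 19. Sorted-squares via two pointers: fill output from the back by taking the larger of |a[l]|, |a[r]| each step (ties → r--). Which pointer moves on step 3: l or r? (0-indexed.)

l

[0,8] |-17|<=|19| out[8]=361 → r--
[0,7] |-17|>|12| out[7]=289 → l++
[1,7] |-16|>|12| out[6]=256 → l++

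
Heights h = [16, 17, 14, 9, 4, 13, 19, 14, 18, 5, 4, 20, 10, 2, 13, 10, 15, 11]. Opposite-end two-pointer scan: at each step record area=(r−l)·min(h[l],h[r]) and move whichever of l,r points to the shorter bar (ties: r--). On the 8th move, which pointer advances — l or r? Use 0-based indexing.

l

l=0 r=17: min(16,11)*17=187 best=187 *, r--
l=0 r=16: min(16,15)*16=240 best=240 *, r--
l=0 r=15: min(16,10)*15=150 best=240, r--
l=0 r=14: min(16,13)*14=182 best=240, r--
l=0 r=13: min(16,2)*13=26 best=240, r--
l=0 r=12: min(16,10)*12=120 best=240, r--
l=0 r=11: min(16,20)*11=176 best=240, l++
l=1 r=11: min(17,20)*10=170 best=240, l++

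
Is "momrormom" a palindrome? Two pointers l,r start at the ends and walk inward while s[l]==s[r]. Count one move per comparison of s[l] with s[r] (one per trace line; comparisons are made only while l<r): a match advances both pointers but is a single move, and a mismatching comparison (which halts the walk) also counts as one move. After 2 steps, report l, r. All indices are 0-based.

l=2, r=6

l=0 r=8: 'm'=='m', l++,r--
l=1 r=7: 'o'=='o', l++,r--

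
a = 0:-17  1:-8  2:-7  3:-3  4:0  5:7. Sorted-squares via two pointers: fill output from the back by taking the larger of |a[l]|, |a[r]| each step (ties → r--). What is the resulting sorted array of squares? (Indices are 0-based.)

[0, 9, 49, 49, 64, 289]

l=0 r=5: |-17|>|7| out[5]=289, l++
l=1 r=5: |-8|>|7| out[4]=64, l++
l=2 r=5: |-7|<=|7| out[3]=49, r--
l=2 r=4: |-7|>|0| out[2]=49, l++
l=3 r=4: |-3|>|0| out[1]=9, l++
l=4 r=4: |0|<=|0| out[0]=0, r--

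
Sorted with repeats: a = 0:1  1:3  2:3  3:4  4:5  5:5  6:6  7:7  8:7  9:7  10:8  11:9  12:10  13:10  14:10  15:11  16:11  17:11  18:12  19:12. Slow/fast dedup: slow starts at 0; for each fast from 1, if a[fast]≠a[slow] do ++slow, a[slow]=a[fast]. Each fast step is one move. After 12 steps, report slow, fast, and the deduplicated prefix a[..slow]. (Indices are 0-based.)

(s=0,f=1) a[fast]=3≠a[slow]=1 write a[1]=3 → slow++,fast++
(s=1,f=2) a[fast]=3=a[slow] dup → fast++
(s=1,f=3) a[fast]=4≠a[slow]=3 write a[2]=4 → slow++,fast++
(s=2,f=4) a[fast]=5≠a[slow]=4 write a[3]=5 → slow++,fast++
(s=3,f=5) a[fast]=5=a[slow] dup → fast++
(s=3,f=6) a[fast]=6≠a[slow]=5 write a[4]=6 → slow++,fast++
(s=4,f=7) a[fast]=7≠a[slow]=6 write a[5]=7 → slow++,fast++
(s=5,f=8) a[fast]=7=a[slow] dup → fast++
(s=5,f=9) a[fast]=7=a[slow] dup → fast++
(s=5,f=10) a[fast]=8≠a[slow]=7 write a[6]=8 → slow++,fast++
(s=6,f=11) a[fast]=9≠a[slow]=8 write a[7]=9 → slow++,fast++
(s=7,f=12) a[fast]=10≠a[slow]=9 write a[8]=10 → slow++,fast++

slow=8, fast=13, prefix=[1, 3, 4, 5, 6, 7, 8, 9, 10]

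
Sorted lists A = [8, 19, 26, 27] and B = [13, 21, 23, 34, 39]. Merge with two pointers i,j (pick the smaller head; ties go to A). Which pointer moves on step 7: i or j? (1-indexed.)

i

i=1 j=1: A[i]=8<=B[j]=13 take 8, i++
i=2 j=1: A[i]=19>B[j]=13 take 13, j++
i=2 j=2: A[i]=19<=B[j]=21 take 19, i++
i=3 j=2: A[i]=26>B[j]=21 take 21, j++
i=3 j=3: A[i]=26>B[j]=23 take 23, j++
i=3 j=4: A[i]=26<=B[j]=34 take 26, i++
i=4 j=4: A[i]=27<=B[j]=34 take 27, i++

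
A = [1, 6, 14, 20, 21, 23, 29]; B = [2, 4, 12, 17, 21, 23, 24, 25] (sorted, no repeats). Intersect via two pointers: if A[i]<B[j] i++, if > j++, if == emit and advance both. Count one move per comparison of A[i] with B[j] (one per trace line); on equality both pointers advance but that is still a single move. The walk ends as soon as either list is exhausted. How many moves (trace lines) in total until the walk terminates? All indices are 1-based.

12 moves

[i=1,j=1] 1<2 → i++
[i=2,j=1] 6>2 → j++
[i=2,j=2] 6>4 → j++
[i=2,j=3] 6<12 → i++
[i=3,j=3] 14>12 → j++
[i=3,j=4] 14<17 → i++
[i=4,j=4] 20>17 → j++
[i=4,j=5] 20<21 → i++
[i=5,j=5] 21==21 emit → i++,j++
[i=6,j=6] 23==23 emit → i++,j++
[i=7,j=7] 29>24 → j++
[i=7,j=8] 29>25 → j++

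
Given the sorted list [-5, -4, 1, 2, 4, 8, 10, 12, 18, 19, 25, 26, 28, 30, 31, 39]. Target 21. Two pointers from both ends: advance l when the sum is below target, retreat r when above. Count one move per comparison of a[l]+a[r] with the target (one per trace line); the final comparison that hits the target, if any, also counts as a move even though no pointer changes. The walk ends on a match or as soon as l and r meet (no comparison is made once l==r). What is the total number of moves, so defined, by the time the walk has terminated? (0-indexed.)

[0,15] -5+39=34 >21 → r--
[0,14] -5+31=26 >21 → r--
[0,13] -5+30=25 >21 → r--
[0,12] -5+28=23 >21 → r--
[0,11] -5+26=21 → found

5 moves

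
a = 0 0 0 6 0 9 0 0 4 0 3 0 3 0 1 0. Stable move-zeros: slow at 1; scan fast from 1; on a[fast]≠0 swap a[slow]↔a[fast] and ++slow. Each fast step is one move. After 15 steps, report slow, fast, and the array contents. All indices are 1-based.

slow=7, fast=16, a=[6, 9, 4, 3, 3, 1, 0, 0, 0, 0, 0, 0, 0, 0, 0, 0]

(s=1,f=1) a[fast]=0 → fast++
(s=1,f=2) a[fast]=0 → fast++
(s=1,f=3) a[fast]=0 → fast++
(s=1,f=4) a[fast]=6≠0 swap→a[1]=6 → slow++,fast++
(s=2,f=5) a[fast]=0 → fast++
(s=2,f=6) a[fast]=9≠0 swap→a[2]=9 → slow++,fast++
(s=3,f=7) a[fast]=0 → fast++
(s=3,f=8) a[fast]=0 → fast++
(s=3,f=9) a[fast]=4≠0 swap→a[3]=4 → slow++,fast++
(s=4,f=10) a[fast]=0 → fast++
(s=4,f=11) a[fast]=3≠0 swap→a[4]=3 → slow++,fast++
(s=5,f=12) a[fast]=0 → fast++
(s=5,f=13) a[fast]=3≠0 swap→a[5]=3 → slow++,fast++
(s=6,f=14) a[fast]=0 → fast++
(s=6,f=15) a[fast]=1≠0 swap→a[6]=1 → slow++,fast++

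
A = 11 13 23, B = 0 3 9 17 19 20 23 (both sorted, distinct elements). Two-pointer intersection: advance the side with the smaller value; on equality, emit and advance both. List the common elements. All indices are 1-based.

intersection = [23]

[i=1,j=1] 11>0 → j++
[i=1,j=2] 11>3 → j++
[i=1,j=3] 11>9 → j++
[i=1,j=4] 11<17 → i++
[i=2,j=4] 13<17 → i++
[i=3,j=4] 23>17 → j++
[i=3,j=5] 23>19 → j++
[i=3,j=6] 23>20 → j++
[i=3,j=7] 23==23 emit → i++,j++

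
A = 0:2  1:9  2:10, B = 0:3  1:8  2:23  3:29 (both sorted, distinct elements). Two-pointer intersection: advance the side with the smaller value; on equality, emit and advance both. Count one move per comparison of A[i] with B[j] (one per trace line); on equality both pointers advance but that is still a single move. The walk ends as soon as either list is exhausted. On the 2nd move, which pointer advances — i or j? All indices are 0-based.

j

i=0 j=0: 2<3, i++
i=1 j=0: 9>3, j++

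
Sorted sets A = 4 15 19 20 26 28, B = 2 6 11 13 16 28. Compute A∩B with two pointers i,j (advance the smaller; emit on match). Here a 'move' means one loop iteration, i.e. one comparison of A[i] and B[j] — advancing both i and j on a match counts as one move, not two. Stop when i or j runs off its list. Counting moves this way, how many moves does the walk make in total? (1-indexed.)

11 moves

i=1 j=1: 4>2, j++
i=1 j=2: 4<6, i++
i=2 j=2: 15>6, j++
i=2 j=3: 15>11, j++
i=2 j=4: 15>13, j++
i=2 j=5: 15<16, i++
i=3 j=5: 19>16, j++
i=3 j=6: 19<28, i++
i=4 j=6: 20<28, i++
i=5 j=6: 26<28, i++
i=6 j=6: 28==28 emit, i++,j++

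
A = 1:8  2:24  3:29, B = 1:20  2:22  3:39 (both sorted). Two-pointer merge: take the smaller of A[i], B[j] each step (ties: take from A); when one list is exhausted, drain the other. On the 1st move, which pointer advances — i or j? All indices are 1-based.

[i=1,j=1] A[i]=8<=B[j]=20 take 8 → i++

i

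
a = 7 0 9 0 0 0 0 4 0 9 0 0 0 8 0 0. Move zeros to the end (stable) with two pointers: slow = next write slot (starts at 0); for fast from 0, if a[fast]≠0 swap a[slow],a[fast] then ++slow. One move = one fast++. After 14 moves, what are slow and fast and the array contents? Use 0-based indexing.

(s=0,f=0) a[fast]=7≠0 swap→a[0]=7 → slow++,fast++
(s=1,f=1) a[fast]=0 → fast++
(s=1,f=2) a[fast]=9≠0 swap→a[1]=9 → slow++,fast++
(s=2,f=3) a[fast]=0 → fast++
(s=2,f=4) a[fast]=0 → fast++
(s=2,f=5) a[fast]=0 → fast++
(s=2,f=6) a[fast]=0 → fast++
(s=2,f=7) a[fast]=4≠0 swap→a[2]=4 → slow++,fast++
(s=3,f=8) a[fast]=0 → fast++
(s=3,f=9) a[fast]=9≠0 swap→a[3]=9 → slow++,fast++
(s=4,f=10) a[fast]=0 → fast++
(s=4,f=11) a[fast]=0 → fast++
(s=4,f=12) a[fast]=0 → fast++
(s=4,f=13) a[fast]=8≠0 swap→a[4]=8 → slow++,fast++

slow=5, fast=14, a=[7, 9, 4, 9, 8, 0, 0, 0, 0, 0, 0, 0, 0, 0, 0, 0]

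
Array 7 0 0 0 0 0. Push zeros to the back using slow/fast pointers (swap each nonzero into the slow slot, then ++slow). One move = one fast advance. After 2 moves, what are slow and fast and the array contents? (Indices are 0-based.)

slow=1, fast=2, a=[7, 0, 0, 0, 0, 0]

slow=0 fast=0: a[fast]=7≠0 swap→a[0]=7, slow++,fast++
slow=1 fast=1: a[fast]=0, fast++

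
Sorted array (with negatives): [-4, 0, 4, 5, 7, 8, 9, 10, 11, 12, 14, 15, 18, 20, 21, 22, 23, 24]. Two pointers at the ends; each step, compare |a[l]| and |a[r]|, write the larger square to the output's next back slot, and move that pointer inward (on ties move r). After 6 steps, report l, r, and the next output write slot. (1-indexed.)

l=1 r=18: |-4|<=|24| out[18]=576, r--
l=1 r=17: |-4|<=|23| out[17]=529, r--
l=1 r=16: |-4|<=|22| out[16]=484, r--
l=1 r=15: |-4|<=|21| out[15]=441, r--
l=1 r=14: |-4|<=|20| out[14]=400, r--
l=1 r=13: |-4|<=|18| out[13]=324, r--

l=1, r=12, next write slot=12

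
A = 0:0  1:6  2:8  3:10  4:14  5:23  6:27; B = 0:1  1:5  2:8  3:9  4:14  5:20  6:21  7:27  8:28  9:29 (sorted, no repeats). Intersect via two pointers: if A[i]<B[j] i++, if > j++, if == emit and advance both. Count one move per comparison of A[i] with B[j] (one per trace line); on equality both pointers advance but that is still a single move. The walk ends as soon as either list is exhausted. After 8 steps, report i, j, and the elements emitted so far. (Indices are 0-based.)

i=5, j=5, emitted=[8, 14]

[i=0,j=0] 0<1 → i++
[i=1,j=0] 6>1 → j++
[i=1,j=1] 6>5 → j++
[i=1,j=2] 6<8 → i++
[i=2,j=2] 8==8 emit → i++,j++
[i=3,j=3] 10>9 → j++
[i=3,j=4] 10<14 → i++
[i=4,j=4] 14==14 emit → i++,j++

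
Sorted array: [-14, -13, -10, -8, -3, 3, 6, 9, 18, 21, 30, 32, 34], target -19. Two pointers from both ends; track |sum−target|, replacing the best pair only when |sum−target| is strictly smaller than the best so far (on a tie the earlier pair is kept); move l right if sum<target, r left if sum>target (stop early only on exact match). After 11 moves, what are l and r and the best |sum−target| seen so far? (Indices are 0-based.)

l=2, r=3, best |Δ|=2

l=0 r=12: -14+34=20 d=39 *, r--
l=0 r=11: -14+32=18 d=37 *, r--
l=0 r=10: -14+30=16 d=35 *, r--
l=0 r=9: -14+21=7 d=26 *, r--
l=0 r=8: -14+18=4 d=23 *, r--
l=0 r=7: -14+9=-5 d=14 *, r--
l=0 r=6: -14+6=-8 d=11 *, r--
l=0 r=5: -14+3=-11 d=8 *, r--
l=0 r=4: -14+-3=-17 d=2 *, r--
l=0 r=3: -14+-8=-22 d=3, l++
l=1 r=3: -13+-8=-21 d=2, l++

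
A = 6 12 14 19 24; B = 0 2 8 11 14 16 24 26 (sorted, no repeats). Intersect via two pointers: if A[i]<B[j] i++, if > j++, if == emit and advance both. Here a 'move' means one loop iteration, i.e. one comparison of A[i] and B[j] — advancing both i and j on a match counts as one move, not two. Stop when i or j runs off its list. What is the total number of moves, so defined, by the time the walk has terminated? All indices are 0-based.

10 moves

i=0 j=0: 6>0, j++
i=0 j=1: 6>2, j++
i=0 j=2: 6<8, i++
i=1 j=2: 12>8, j++
i=1 j=3: 12>11, j++
i=1 j=4: 12<14, i++
i=2 j=4: 14==14 emit, i++,j++
i=3 j=5: 19>16, j++
i=3 j=6: 19<24, i++
i=4 j=6: 24==24 emit, i++,j++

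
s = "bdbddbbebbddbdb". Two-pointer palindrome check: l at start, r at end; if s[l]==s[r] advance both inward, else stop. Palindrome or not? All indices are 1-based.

palindrome

l=1 r=15: 'b'=='b', l++,r--
l=2 r=14: 'd'=='d', l++,r--
l=3 r=13: 'b'=='b', l++,r--
l=4 r=12: 'd'=='d', l++,r--
l=5 r=11: 'd'=='d', l++,r--
l=6 r=10: 'b'=='b', l++,r--
l=7 r=9: 'b'=='b', l++,r--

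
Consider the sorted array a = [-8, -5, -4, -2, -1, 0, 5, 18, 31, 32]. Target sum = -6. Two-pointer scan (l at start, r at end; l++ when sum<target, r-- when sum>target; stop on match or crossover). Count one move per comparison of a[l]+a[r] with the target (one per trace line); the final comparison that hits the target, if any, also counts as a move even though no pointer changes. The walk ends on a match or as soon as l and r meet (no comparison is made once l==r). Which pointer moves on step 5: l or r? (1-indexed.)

l

[1,10] -8+32=24 >-6 → r--
[1,9] -8+31=23 >-6 → r--
[1,8] -8+18=10 >-6 → r--
[1,7] -8+5=-3 >-6 → r--
[1,6] -8+0=-8 <-6 → l++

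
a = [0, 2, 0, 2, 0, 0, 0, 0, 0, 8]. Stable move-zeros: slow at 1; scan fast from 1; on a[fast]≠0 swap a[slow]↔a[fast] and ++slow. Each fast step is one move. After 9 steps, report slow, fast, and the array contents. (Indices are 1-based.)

(s=1,f=1) a[fast]=0 → fast++
(s=1,f=2) a[fast]=2≠0 swap→a[1]=2 → slow++,fast++
(s=2,f=3) a[fast]=0 → fast++
(s=2,f=4) a[fast]=2≠0 swap→a[2]=2 → slow++,fast++
(s=3,f=5) a[fast]=0 → fast++
(s=3,f=6) a[fast]=0 → fast++
(s=3,f=7) a[fast]=0 → fast++
(s=3,f=8) a[fast]=0 → fast++
(s=3,f=9) a[fast]=0 → fast++

slow=3, fast=10, a=[2, 2, 0, 0, 0, 0, 0, 0, 0, 8]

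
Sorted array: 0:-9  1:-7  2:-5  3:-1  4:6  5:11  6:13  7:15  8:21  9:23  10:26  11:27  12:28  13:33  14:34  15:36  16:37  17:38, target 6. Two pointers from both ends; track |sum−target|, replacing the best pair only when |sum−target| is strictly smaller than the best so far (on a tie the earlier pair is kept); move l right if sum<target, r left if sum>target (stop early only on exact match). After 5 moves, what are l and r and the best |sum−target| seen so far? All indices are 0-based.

[0,17] -9+38=29 d=23 * → r--
[0,16] -9+37=28 d=22 * → r--
[0,15] -9+36=27 d=21 * → r--
[0,14] -9+34=25 d=19 * → r--
[0,13] -9+33=24 d=18 * → r--

l=0, r=12, best |Δ|=18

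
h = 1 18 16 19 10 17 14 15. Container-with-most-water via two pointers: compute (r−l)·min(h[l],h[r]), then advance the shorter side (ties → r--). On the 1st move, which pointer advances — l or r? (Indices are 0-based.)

l=0 r=7: min(1,15)*7=7 best=7 *, l++

l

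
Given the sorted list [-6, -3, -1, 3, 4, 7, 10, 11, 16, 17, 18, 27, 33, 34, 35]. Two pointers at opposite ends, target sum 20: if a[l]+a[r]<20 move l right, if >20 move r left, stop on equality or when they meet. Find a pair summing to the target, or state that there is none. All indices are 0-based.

[0,14] -6+35=29 >20 → r--
[0,13] -6+34=28 >20 → r--
[0,12] -6+33=27 >20 → r--
[0,11] -6+27=21 >20 → r--
[0,10] -6+18=12 <20 → l++
[1,10] -3+18=15 <20 → l++
[2,10] -1+18=17 <20 → l++
[3,10] 3+18=21 >20 → r--
[3,9] 3+17=20 → found

(3, 17)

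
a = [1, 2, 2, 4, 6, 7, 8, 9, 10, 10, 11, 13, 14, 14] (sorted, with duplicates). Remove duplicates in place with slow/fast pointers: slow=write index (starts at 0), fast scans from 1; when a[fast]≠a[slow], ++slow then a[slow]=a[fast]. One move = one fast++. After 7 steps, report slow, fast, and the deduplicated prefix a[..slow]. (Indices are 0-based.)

slow=6, fast=8, prefix=[1, 2, 4, 6, 7, 8, 9]

(s=0,f=1) a[fast]=2≠a[slow]=1 write a[1]=2 → slow++,fast++
(s=1,f=2) a[fast]=2=a[slow] dup → fast++
(s=1,f=3) a[fast]=4≠a[slow]=2 write a[2]=4 → slow++,fast++
(s=2,f=4) a[fast]=6≠a[slow]=4 write a[3]=6 → slow++,fast++
(s=3,f=5) a[fast]=7≠a[slow]=6 write a[4]=7 → slow++,fast++
(s=4,f=6) a[fast]=8≠a[slow]=7 write a[5]=8 → slow++,fast++
(s=5,f=7) a[fast]=9≠a[slow]=8 write a[6]=9 → slow++,fast++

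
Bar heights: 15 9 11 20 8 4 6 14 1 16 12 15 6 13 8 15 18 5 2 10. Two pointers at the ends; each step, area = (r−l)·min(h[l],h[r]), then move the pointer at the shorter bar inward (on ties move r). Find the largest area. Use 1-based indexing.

l=1 r=20: min(15,10)*19=190 best=190 *, r--
l=1 r=19: min(15,2)*18=36 best=190, r--
l=1 r=18: min(15,5)*17=85 best=190, r--
l=1 r=17: min(15,18)*16=240 best=240 *, l++
l=2 r=17: min(9,18)*15=135 best=240, l++
l=3 r=17: min(11,18)*14=154 best=240, l++
l=4 r=17: min(20,18)*13=234 best=240, r--
l=4 r=16: min(20,15)*12=180 best=240, r--
l=4 r=15: min(20,8)*11=88 best=240, r--
l=4 r=14: min(20,13)*10=130 best=240, r--
l=4 r=13: min(20,6)*9=54 best=240, r--
l=4 r=12: min(20,15)*8=120 best=240, r--
l=4 r=11: min(20,12)*7=84 best=240, r--
l=4 r=10: min(20,16)*6=96 best=240, r--
l=4 r=9: min(20,1)*5=5 best=240, r--
l=4 r=8: min(20,14)*4=56 best=240, r--
l=4 r=7: min(20,6)*3=18 best=240, r--
l=4 r=6: min(20,4)*2=8 best=240, r--
l=4 r=5: min(20,8)*1=8 best=240, r--

max area = 240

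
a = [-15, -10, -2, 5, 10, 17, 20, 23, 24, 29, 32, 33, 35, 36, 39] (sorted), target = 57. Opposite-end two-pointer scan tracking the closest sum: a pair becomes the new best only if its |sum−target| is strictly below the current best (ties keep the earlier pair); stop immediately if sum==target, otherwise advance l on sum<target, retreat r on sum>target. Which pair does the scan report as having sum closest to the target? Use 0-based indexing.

pair (24, 33) with sum 57 (|Δ|=0)

[0,14] -15+39=24 d=33 * → l++
[1,14] -10+39=29 d=28 * → l++
[2,14] -2+39=37 d=20 * → l++
[3,14] 5+39=44 d=13 * → l++
[4,14] 10+39=49 d=8 * → l++
[5,14] 17+39=56 d=1 * → l++
[6,14] 20+39=59 d=2 → r--
[6,13] 20+36=56 d=1 → l++
[7,13] 23+36=59 d=2 → r--
[7,12] 23+35=58 d=1 → r--
[7,11] 23+33=56 d=1 → l++
[8,11] 24+33=57 d=0 * → stop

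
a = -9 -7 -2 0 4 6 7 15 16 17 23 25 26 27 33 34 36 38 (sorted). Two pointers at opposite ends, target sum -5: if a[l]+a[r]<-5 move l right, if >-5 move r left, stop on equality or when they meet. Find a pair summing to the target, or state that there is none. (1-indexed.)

[1,18] -9+38=29 >-5 → r--
[1,17] -9+36=27 >-5 → r--
[1,16] -9+34=25 >-5 → r--
[1,15] -9+33=24 >-5 → r--
[1,14] -9+27=18 >-5 → r--
[1,13] -9+26=17 >-5 → r--
[1,12] -9+25=16 >-5 → r--
[1,11] -9+23=14 >-5 → r--
[1,10] -9+17=8 >-5 → r--
[1,9] -9+16=7 >-5 → r--
[1,8] -9+15=6 >-5 → r--
[1,7] -9+7=-2 >-5 → r--
[1,6] -9+6=-3 >-5 → r--
[1,5] -9+4=-5 → found

(-9, 4)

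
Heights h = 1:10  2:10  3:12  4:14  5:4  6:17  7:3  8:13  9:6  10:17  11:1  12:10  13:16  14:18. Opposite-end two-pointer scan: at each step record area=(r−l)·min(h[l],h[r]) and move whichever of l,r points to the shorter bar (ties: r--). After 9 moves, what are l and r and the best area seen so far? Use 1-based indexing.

l=10, r=14, best area=140

[1,14] min(10,18)*13=130 best=130 * → l++
[2,14] min(10,18)*12=120 best=130 → l++
[3,14] min(12,18)*11=132 best=132 * → l++
[4,14] min(14,18)*10=140 best=140 * → l++
[5,14] min(4,18)*9=36 best=140 → l++
[6,14] min(17,18)*8=136 best=140 → l++
[7,14] min(3,18)*7=21 best=140 → l++
[8,14] min(13,18)*6=78 best=140 → l++
[9,14] min(6,18)*5=30 best=140 → l++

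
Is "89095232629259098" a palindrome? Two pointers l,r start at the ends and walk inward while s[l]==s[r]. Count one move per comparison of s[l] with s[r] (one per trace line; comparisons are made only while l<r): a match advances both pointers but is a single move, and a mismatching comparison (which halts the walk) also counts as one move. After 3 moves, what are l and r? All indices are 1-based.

l=1 r=17: '8'=='8', l++,r--
l=2 r=16: '9'=='9', l++,r--
l=3 r=15: '0'=='0', l++,r--

l=4, r=14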